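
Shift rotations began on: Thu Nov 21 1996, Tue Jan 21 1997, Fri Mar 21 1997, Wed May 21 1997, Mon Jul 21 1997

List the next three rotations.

Gaps: 61, 59, 61, 61 days — not constant. Every event is on the 21st of the month.
Pattern: the 21st of every 2 months.
September 1997: Sun Sep 21 1997.
Next: November 1997 → Fri Nov 21 1997.
January 1998: Wed Jan 21 1998.

Sun Sep 21 1997, Fri Nov 21 1997, Wed Jan 21 1998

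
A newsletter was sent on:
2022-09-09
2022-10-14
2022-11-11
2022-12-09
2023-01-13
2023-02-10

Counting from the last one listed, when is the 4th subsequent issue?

These are Fridays at 28- or 35-day spacing (35, 28, 28, 35, 28).
The pattern: 2nd Friday of the month.
March 2023 — 2nd Friday is 2023-03-10.
April 2023 — 2nd Friday is 2023-04-14.
2nd Friday of May 2023: 2023-05-12.
June 2023 — 2nd Friday is 2023-06-09.

2023-06-09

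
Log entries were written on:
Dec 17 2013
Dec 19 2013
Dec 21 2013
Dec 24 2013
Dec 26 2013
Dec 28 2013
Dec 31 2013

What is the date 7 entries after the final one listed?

Jan 16 2014

Every event lands on a Tuesday or Thursday or Saturday (gaps cycle 2, 2, 3, 2, 2, 3).
So the schedule is: every Tuesday, Thursday and Saturday.
The following Thursday is Jan 2 2014.
Next Saturday: Jan 4 2014.
Next Tuesday: Jan 7 2014.
The following Thursday is Jan 9 2014.
The following Saturday is Jan 11 2014.
The following Tuesday is Jan 14 2014.
Next Thursday: Jan 16 2014.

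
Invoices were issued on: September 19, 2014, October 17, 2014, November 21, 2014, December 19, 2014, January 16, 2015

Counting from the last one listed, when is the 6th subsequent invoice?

July 17, 2015

These are Fridays at 28- or 35-day spacing (28, 35, 28, 28).
The pattern: 3rd Friday of the month.
February 2015 — 3rd Friday is February 20, 2015.
3rd Friday of March 2015: March 20, 2015.
April 2015 — 3rd Friday is April 17, 2015.
3rd Friday of May 2015: May 15, 2015.
3rd Friday of June 2015: June 19, 2015.
3rd Friday of July 2015: July 17, 2015.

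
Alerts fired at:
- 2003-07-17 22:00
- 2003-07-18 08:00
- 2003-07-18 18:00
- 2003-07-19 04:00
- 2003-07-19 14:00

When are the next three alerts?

2003-07-20 00:00, 2003-07-20 10:00, 2003-07-20 20:00

The interval is a steady 10 hours (10, 10, 10, 10).
2003-07-19 14:00 + 10 h = 2003-07-20 00:00.
2003-07-20 00:00 + 10 h = 2003-07-20 10:00.
2003-07-20 10:00 + 10 h = 2003-07-20 20:00.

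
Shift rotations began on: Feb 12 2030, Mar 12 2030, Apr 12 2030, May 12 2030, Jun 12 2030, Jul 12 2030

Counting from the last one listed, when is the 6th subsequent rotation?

The day-of-month is always 12 (28, 31, 30, 31, 30 days between events).
So this recurs on the 12th of each month.
August 2030: Aug 12 2030.
Next: September 2030 → Sep 12 2030.
October 2030: Oct 12 2030.
November 2030: Nov 12 2030.
Next: December 2030 → Dec 12 2030.
January 2031: Jan 12 2031.

Jan 12 2031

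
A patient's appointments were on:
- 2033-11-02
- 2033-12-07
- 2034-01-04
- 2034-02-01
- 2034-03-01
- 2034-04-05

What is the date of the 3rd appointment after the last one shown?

2034-07-05

All dates are Wednesdays, 35, 28, 28, 28, 35 days apart.
Specifically, the 1st Wednesday of each month.
May 2034 — 1st Wednesday is 2034-05-03.
June 2034 — 1st Wednesday is 2034-06-07.
July 2034 — 1st Wednesday is 2034-07-05.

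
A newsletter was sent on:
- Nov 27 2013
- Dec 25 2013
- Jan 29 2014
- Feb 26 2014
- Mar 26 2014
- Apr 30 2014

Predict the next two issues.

May 28 2014, Jun 25 2014

Every date is a Wednesday; gaps 28, 35, 28, 28, 35 days.
Each is the last Wednesday of its month (at least one falls on the 29th or later, ruling out '4th Wednesday').
May 2014 ends with Wednesday May 28 2014.
June 2014 ends with Wednesday Jun 25 2014.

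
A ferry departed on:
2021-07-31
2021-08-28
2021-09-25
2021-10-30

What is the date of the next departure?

Every date is a Saturday; gaps 28, 28, 35 days.
Each is the last Saturday of its month (at least one falls on the 29th or later, ruling out '4th Saturday').
November 2021 ends with Saturday 2021-11-27.

2021-11-27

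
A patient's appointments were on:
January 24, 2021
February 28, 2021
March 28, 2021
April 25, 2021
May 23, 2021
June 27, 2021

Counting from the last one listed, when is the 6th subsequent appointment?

December 26, 2021

Gaps: 35, 28, 28, 28, 35 days — a mix of 28 and 35. Every date is a Sunday.
Each is the 4th Sunday of its month.
July 2021 — 4th Sunday is July 25, 2021.
4th Sunday of August 2021: August 22, 2021.
September 2021 — 4th Sunday is September 26, 2021.
October 2021 — 4th Sunday is October 24, 2021.
November 2021 — 4th Sunday is November 28, 2021.
4th Sunday of December 2021: December 26, 2021.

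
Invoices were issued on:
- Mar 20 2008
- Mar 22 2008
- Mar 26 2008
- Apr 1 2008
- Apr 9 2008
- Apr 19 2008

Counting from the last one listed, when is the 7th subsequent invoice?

The spacing grows by 2 each time: 2, 4, 6, 8, 10 days.
Next gap: 12 days. Apr 19 2008 + 12 days = May 1 2008.
Next gap: 14 days. May 1 2008 + 14 days = May 15 2008.
Next gap: 16 days. May 15 2008 + 16 days = May 31 2008.
Next gap: 18 days. May 31 2008 + 18 days = Jun 18 2008.
Next gap: 20 days. Jun 18 2008 + 20 days = Jul 8 2008.
Next gap: 22 days. Jul 8 2008 + 22 days = Jul 30 2008.
Next gap: 24 days. Jul 30 2008 + 24 days = Aug 23 2008.

Aug 23 2008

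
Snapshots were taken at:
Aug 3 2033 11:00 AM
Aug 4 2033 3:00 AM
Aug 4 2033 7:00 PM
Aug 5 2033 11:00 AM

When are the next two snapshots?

Spacing: 16, 16, 16 h — constant 16 h.
Aug 5 2033 11:00 AM + 16 h = Aug 6 2033 3:00 AM.
Aug 6 2033 3:00 AM + 16 h = Aug 6 2033 7:00 PM.

Aug 6 2033 3:00 AM, Aug 6 2033 7:00 PM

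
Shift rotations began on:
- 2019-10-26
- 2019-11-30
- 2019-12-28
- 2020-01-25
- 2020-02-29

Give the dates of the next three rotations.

2020-03-28, 2020-04-25, 2020-05-30

These are Saturdays with 35, 28, 28, 35-day gaps.
Each is the final Saturday of its month — 2019-11-30 is past the 28th, so '4th Saturday' doesn't fit.
March 2020 ends with Saturday 2020-03-28.
April 2020 ends with Saturday 2020-04-25.
Last Saturday of May 2020: 2020-05-30.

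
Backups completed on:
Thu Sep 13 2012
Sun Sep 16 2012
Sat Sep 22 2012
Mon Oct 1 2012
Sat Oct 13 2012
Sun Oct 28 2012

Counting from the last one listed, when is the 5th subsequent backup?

Mon Feb 25 2013

Gaps: 3, 6, 9, 12, 15 days — each gap is 3 larger than the previous one.
Next gap: 18 days. Sun Oct 28 2012 + 18 days = Thu Nov 15 2012.
Next gap: 21 days. Thu Nov 15 2012 + 21 days = Thu Dec 6 2012.
Next gap: 24 days. Thu Dec 6 2012 + 24 days = Sun Dec 30 2012.
Next gap: 27 days. Sun Dec 30 2012 + 27 days = Sat Jan 26 2013.
Next gap: 30 days. Sat Jan 26 2013 + 30 days = Mon Feb 25 2013.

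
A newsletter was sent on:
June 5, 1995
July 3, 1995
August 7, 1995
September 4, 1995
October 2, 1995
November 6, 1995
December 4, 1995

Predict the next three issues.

Gaps: 28, 35, 28, 28, 35, 28 days — a mix of 28 and 35. Every date is a Monday.
Each is the 1st Monday of its month.
1st Monday of January 1996: January 1, 1996.
February 1996 — 1st Monday is February 5, 1996.
March 1996 — 1st Monday is March 4, 1996.

January 1, 1996; February 5, 1996; March 4, 1996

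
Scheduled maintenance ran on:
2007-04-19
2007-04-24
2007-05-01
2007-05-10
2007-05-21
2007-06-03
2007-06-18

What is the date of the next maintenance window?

2007-07-05

Intervals are 5, 7, 9, 11, 13, 15 days — an arithmetic progression with common difference 2.
Next gap: 17 days. 2007-06-18 + 17 days = 2007-07-05.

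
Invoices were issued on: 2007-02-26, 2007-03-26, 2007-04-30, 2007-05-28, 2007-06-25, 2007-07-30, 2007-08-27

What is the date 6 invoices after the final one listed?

Every date is a Monday; gaps 28, 35, 28, 28, 35, 28 days.
Each is the last Monday of its month (at least one falls on the 29th or later, ruling out '4th Monday').
September 2007 ends with Monday 2007-09-24.
October 2007 ends with Monday 2007-10-29.
November 2007 ends with Monday 2007-11-26.
December 2007 ends with Monday 2007-12-31.
Last Monday of January 2008: 2008-01-28.
February 2008 ends with Monday 2008-02-25.

2008-02-25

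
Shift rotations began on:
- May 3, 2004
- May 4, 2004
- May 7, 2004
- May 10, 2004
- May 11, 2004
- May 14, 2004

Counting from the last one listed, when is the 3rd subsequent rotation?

May 21, 2004

Every event lands on a Monday or Tuesday or Friday (gaps cycle 1, 3, 3, 1, 3).
So the schedule is: every Monday, Tuesday and Friday.
The following Monday is May 17, 2004.
Next Tuesday: May 18, 2004.
Next Friday: May 21, 2004.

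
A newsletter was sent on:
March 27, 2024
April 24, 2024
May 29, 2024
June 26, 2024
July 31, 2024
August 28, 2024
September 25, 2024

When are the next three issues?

All Wednesdays; the gaps (28, 35, 28, 35, 28, 28) vary with month length.
This is the last Wednesday of each month.
Last Wednesday of October 2024: October 30, 2024.
November 2024 ends with Wednesday November 27, 2024.
December 2024 ends with Wednesday December 25, 2024.

October 30, 2024; November 27, 2024; December 25, 2024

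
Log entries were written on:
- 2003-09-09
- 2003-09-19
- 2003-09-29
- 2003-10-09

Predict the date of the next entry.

The spacing is 10, 10, 10 days — always 10 days.
2003-10-09 + 10 days = 2003-10-19.

2003-10-19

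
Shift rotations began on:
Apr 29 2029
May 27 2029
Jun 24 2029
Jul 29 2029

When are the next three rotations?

All Sundays; the gaps (28, 28, 35) vary with month length.
This is the last Sunday of each month.
August 2029 ends with Sunday Aug 26 2029.
September 2029 ends with Sunday Sep 30 2029.
October 2029 ends with Sunday Oct 28 2029.

Aug 26 2029, Sep 30 2029, Oct 28 2029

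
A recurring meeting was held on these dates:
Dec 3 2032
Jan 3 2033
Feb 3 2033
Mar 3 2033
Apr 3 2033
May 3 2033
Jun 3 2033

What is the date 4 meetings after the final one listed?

Oct 3 2033

Gaps: 31, 31, 28, 31, 30, 31 days — not constant. Every event is on the 3rd of the month.
Pattern: the 3rd of each month.
Next: July 2033 → Jul 3 2033.
Next: August 2033 → Aug 3 2033.
Next: September 2033 → Sep 3 2033.
Next: October 2033 → Oct 3 2033.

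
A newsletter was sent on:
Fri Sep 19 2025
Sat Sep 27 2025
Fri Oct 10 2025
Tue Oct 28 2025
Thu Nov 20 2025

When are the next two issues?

Intervals are 8, 13, 18, 23 days — an arithmetic progression with common difference 5.
Next gap: 28 days. Thu Nov 20 2025 + 28 days = Thu Dec 18 2025.
Next gap: 33 days. Thu Dec 18 2025 + 33 days = Tue Jan 20 2026.

Thu Dec 18 2025, Tue Jan 20 2026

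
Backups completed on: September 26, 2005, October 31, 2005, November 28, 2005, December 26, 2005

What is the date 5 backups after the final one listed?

These are Mondays with 35, 28, 28-day gaps.
Each is the final Monday of its month — October 31, 2005 is past the 28th, so '4th Monday' doesn't fit.
Last Monday of January 2006: January 30, 2006.
Last Monday of February 2006: February 27, 2006.
Last Monday of March 2006: March 27, 2006.
Last Monday of April 2006: April 24, 2006.
May 2006 ends with Monday May 29, 2006.

May 29, 2006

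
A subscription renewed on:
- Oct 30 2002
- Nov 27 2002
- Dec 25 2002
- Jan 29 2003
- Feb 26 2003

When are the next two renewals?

All Wednesdays; the gaps (28, 28, 35, 28) vary with month length.
This is the last Wednesday of each month.
Last Wednesday of March 2003: Mar 26 2003.
April 2003 ends with Wednesday Apr 30 2003.

Mar 26 2003, Apr 30 2003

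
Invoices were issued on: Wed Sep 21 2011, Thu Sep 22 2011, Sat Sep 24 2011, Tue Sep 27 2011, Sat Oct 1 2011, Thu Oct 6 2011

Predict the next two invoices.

Wed Oct 12 2011, Wed Oct 19 2011

Intervals are 1, 2, 3, 4, 5 days — an arithmetic progression with common difference 1.
Next gap: 6 days. Thu Oct 6 2011 + 6 days = Wed Oct 12 2011.
Next gap: 7 days. Wed Oct 12 2011 + 7 days = Wed Oct 19 2011.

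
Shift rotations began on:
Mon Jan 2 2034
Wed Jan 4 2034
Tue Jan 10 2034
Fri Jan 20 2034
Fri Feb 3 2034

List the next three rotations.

The spacing grows by 4 each time: 2, 6, 10, 14 days.
Next gap: 18 days. Fri Feb 3 2034 + 18 days = Tue Feb 21 2034.
Next gap: 22 days. Tue Feb 21 2034 + 22 days = Wed Mar 15 2034.
Next gap: 26 days. Wed Mar 15 2034 + 26 days = Mon Apr 10 2034.

Tue Feb 21 2034, Wed Mar 15 2034, Mon Apr 10 2034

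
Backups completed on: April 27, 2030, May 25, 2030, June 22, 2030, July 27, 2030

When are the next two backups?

August 24, 2030; September 28, 2030

Gaps: 28, 28, 35 days — a mix of 28 and 35. Every date is a Saturday.
Each is the 4th Saturday of its month.
4th Saturday of August 2030: August 24, 2030.
September 2030 — 4th Saturday is September 28, 2030.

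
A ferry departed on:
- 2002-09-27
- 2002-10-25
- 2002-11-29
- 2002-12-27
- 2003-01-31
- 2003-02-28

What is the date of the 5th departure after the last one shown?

These are Fridays with 28, 35, 28, 35, 28-day gaps.
Each is the final Friday of its month — 2002-11-29 is past the 28th, so '4th Friday' doesn't fit.
March 2003 ends with Friday 2003-03-28.
Last Friday of April 2003: 2003-04-25.
Last Friday of May 2003: 2003-05-30.
June 2003 ends with Friday 2003-06-27.
July 2003 ends with Friday 2003-07-25.

2003-07-25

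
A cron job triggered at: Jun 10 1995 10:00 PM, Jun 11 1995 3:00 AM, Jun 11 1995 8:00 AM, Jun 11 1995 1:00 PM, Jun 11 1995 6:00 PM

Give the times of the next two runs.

Jun 11 1995 11:00 PM, Jun 12 1995 4:00 AM

Gaps: 5, 5, 5, 5 hours — each event is 5 hours after the previous one.
Jun 11 1995 6:00 PM + 5 h = Jun 11 1995 11:00 PM.
Jun 11 1995 11:00 PM + 5 h = Jun 12 1995 4:00 AM.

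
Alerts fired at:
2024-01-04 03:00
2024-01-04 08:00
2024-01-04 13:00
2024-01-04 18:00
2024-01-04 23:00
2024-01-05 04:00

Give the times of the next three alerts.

2024-01-05 09:00, 2024-01-05 14:00, 2024-01-05 19:00

The interval is a steady 5 hours (5, 5, 5, 5, 5).
2024-01-05 04:00 + 5 h = 2024-01-05 09:00.
2024-01-05 09:00 + 5 h = 2024-01-05 14:00.
2024-01-05 14:00 + 5 h = 2024-01-05 19:00.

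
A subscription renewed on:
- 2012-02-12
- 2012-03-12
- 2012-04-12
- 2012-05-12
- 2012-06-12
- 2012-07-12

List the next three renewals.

2012-08-12, 2012-09-12, 2012-10-12

The day-of-month is always 12 (29, 31, 30, 31, 30 days between events).
So this recurs on the 12th of each month.
Next: August 2012 → 2012-08-12.
September 2012: 2012-09-12.
October 2012: 2012-10-12.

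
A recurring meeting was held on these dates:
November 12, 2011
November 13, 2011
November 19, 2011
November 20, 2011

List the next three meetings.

Every event lands on a Saturday or Sunday (gaps cycle 1, 6, 1).
So the schedule is: every Saturday and Sunday.
Next Saturday: November 26, 2011.
Next Sunday: November 27, 2011.
Next Saturday: December 3, 2011.

November 26, 2011; November 27, 2011; December 3, 2011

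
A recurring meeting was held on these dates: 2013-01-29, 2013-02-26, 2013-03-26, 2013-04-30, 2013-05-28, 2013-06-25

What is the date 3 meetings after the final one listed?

All Tuesdays; the gaps (28, 28, 35, 28, 28) vary with month length.
This is the last Tuesday of each month.
Last Tuesday of July 2013: 2013-07-30.
Last Tuesday of August 2013: 2013-08-27.
Last Tuesday of September 2013: 2013-09-24.

2013-09-24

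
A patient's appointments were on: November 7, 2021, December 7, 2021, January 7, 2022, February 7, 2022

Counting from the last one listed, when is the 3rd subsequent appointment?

May 7, 2022

Gaps: 30, 31, 31 days — not constant. Every event is on the 7th of the month.
Pattern: the 7th of each month.
March 2022: March 7, 2022.
April 2022: April 7, 2022.
Next: May 2022 → May 7, 2022.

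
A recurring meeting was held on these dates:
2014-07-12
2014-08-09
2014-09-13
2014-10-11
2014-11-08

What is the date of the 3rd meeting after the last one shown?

All dates are Saturdays, 28, 35, 28, 28 days apart.
Specifically, the 2nd Saturday of each month.
December 2014 — 2nd Saturday is 2014-12-13.
January 2015 — 2nd Saturday is 2015-01-10.
2nd Saturday of February 2015: 2015-02-14.

2015-02-14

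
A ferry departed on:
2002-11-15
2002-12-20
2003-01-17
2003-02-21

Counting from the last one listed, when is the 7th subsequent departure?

2003-09-19

Gaps: 35, 28, 35 days — a mix of 28 and 35. Every date is a Friday.
Each is the 3rd Friday of its month.
March 2003 — 3rd Friday is 2003-03-21.
April 2003 — 3rd Friday is 2003-04-18.
3rd Friday of May 2003: 2003-05-16.
3rd Friday of June 2003: 2003-06-20.
July 2003 — 3rd Friday is 2003-07-18.
August 2003 — 3rd Friday is 2003-08-15.
September 2003 — 3rd Friday is 2003-09-19.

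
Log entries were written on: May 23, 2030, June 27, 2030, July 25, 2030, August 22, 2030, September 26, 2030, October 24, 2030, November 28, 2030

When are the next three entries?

December 26, 2030; January 23, 2031; February 27, 2031

Gaps: 35, 28, 28, 35, 28, 35 days — a mix of 28 and 35. Every date is a Thursday.
Each is the 4th Thursday of its month.
4th Thursday of December 2030: December 26, 2030.
4th Thursday of January 2031: January 23, 2031.
February 2031 — 4th Thursday is February 27, 2031.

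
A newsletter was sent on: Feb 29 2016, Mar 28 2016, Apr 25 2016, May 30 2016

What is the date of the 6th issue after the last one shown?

Nov 28 2016

These are Mondays with 28, 28, 35-day gaps.
Each is the final Monday of its month — Feb 29 2016 is past the 28th, so '4th Monday' doesn't fit.
June 2016 ends with Monday Jun 27 2016.
Last Monday of July 2016: Jul 25 2016.
August 2016 ends with Monday Aug 29 2016.
September 2016 ends with Monday Sep 26 2016.
Last Monday of October 2016: Oct 31 2016.
Last Monday of November 2016: Nov 28 2016.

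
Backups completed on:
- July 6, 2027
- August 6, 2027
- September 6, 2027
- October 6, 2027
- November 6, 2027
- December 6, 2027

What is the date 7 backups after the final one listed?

The day-of-month is always 6 (31, 31, 30, 31, 30 days between events).
So this recurs on the 6th of each month.
January 2028: January 6, 2028.
Next: February 2028 → February 6, 2028.
Next: March 2028 → March 6, 2028.
April 2028: April 6, 2028.
May 2028: May 6, 2028.
Next: June 2028 → June 6, 2028.
July 2028: July 6, 2028.

July 6, 2028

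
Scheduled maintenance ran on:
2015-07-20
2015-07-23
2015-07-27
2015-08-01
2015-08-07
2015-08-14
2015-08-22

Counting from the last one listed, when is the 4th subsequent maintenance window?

Gaps: 3, 4, 5, 6, 7, 8 days — each gap is 1 larger than the previous one.
Next gap: 9 days. 2015-08-22 + 9 days = 2015-08-31.
Next gap: 10 days. 2015-08-31 + 10 days = 2015-09-10.
Next gap: 11 days. 2015-09-10 + 11 days = 2015-09-21.
Next gap: 12 days. 2015-09-21 + 12 days = 2015-10-03.

2015-10-03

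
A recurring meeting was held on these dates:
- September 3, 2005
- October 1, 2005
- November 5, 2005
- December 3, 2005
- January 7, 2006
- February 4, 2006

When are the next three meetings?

These are Saturdays at 28- or 35-day spacing (28, 35, 28, 35, 28).
The pattern: 1st Saturday of the month.
March 2006 — 1st Saturday is March 4, 2006.
April 2006 — 1st Saturday is April 1, 2006.
May 2006 — 1st Saturday is May 6, 2006.

March 4, 2006; April 1, 2006; May 6, 2006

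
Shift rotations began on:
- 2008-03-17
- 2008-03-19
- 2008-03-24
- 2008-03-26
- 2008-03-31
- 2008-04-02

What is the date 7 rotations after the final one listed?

Gaps: 2, 5, 2, 5, 2 days — not constant, but cyclic with period 2.
The events fall on every Monday and Wednesday.
Next Monday: 2008-04-07.
The following Wednesday is 2008-04-09.
Next Monday: 2008-04-14.
Next Wednesday: 2008-04-16.
The following Monday is 2008-04-21.
Next Wednesday: 2008-04-23.
Next Monday: 2008-04-28.

2008-04-28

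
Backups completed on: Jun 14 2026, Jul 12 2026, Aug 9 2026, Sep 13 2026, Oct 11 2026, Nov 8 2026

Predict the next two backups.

Dec 13 2026, Jan 10 2027

All dates are Sundays, 28, 28, 35, 28, 28 days apart.
Specifically, the 2nd Sunday of each month.
2nd Sunday of December 2026: Dec 13 2026.
January 2027 — 2nd Sunday is Jan 10 2027.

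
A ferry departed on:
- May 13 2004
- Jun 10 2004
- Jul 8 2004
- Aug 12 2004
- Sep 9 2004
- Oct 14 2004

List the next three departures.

These are Thursdays at 28- or 35-day spacing (28, 28, 35, 28, 35).
The pattern: 2nd Thursday of the month.
November 2004 — 2nd Thursday is Nov 11 2004.
December 2004 — 2nd Thursday is Dec 9 2004.
2nd Thursday of January 2005: Jan 13 2005.

Nov 11 2004, Dec 9 2004, Jan 13 2005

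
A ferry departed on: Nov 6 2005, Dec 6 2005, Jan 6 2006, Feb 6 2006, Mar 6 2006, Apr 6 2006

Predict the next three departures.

Each date is the 6th; the gaps (30, 31, 31, 28, 31) track the month lengths.
The rule is the 6th of each month.
May 2006: May 6 2006.
Next: June 2006 → Jun 6 2006.
Next: July 2006 → Jul 6 2006.

May 6 2006, Jun 6 2006, Jul 6 2006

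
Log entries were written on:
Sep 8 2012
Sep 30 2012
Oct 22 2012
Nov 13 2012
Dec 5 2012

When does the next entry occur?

Dec 27 2012

Gaps between consecutive events: 22, 22, 22, 22 days — a constant 22-day interval.
Dec 5 2012 + 22 days = Dec 27 2012.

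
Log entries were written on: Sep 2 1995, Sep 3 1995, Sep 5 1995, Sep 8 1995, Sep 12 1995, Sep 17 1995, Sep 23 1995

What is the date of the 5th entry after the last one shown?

Nov 7 1995

The spacing grows by 1 each time: 1, 2, 3, 4, 5, 6 days.
Next gap: 7 days. Sep 23 1995 + 7 days = Sep 30 1995.
Next gap: 8 days. Sep 30 1995 + 8 days = Oct 8 1995.
Next gap: 9 days. Oct 8 1995 + 9 days = Oct 17 1995.
Next gap: 10 days. Oct 17 1995 + 10 days = Oct 27 1995.
Next gap: 11 days. Oct 27 1995 + 11 days = Nov 7 1995.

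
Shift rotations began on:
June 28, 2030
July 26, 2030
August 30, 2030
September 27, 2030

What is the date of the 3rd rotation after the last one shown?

December 27, 2030

Every date is a Friday; gaps 28, 35, 28 days.
Each is the last Friday of its month (at least one falls on the 29th or later, ruling out '4th Friday').
Last Friday of October 2030: October 25, 2030.
Last Friday of November 2030: November 29, 2030.
Last Friday of December 2030: December 27, 2030.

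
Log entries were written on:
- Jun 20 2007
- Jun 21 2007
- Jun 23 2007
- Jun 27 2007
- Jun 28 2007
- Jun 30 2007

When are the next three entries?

The gap pattern 1, 2, 4, 1, 2 repeats every 3 events.
These are the Wednesdays, Thursdays and Saturdays of each week.
The following Wednesday is Jul 4 2007.
The following Thursday is Jul 5 2007.
The following Saturday is Jul 7 2007.

Jul 4 2007, Jul 5 2007, Jul 7 2007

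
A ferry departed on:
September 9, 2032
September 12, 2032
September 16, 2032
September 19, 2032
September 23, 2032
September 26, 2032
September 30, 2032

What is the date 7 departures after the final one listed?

Gaps: 3, 4, 3, 4, 3, 4 days — not constant, but cyclic with period 2.
The events fall on every Thursday and Sunday.
Next Sunday: October 3, 2032.
Next Thursday: October 7, 2032.
The following Sunday is October 10, 2032.
The following Thursday is October 14, 2032.
Next Sunday: October 17, 2032.
The following Thursday is October 21, 2032.
The following Sunday is October 24, 2032.

October 24, 2032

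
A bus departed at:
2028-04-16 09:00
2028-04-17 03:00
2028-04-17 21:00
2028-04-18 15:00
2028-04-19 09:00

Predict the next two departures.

The interval is a steady 18 hours (18, 18, 18, 18).
2028-04-19 09:00 + 18 h = 2028-04-20 03:00.
2028-04-20 03:00 + 18 h = 2028-04-20 21:00.

2028-04-20 03:00, 2028-04-20 21:00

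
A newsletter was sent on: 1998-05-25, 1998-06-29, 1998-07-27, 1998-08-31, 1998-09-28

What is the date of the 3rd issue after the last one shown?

Every date is a Monday; gaps 35, 28, 35, 28 days.
Each is the last Monday of its month (at least one falls on the 29th or later, ruling out '4th Monday').
October 1998 ends with Monday 1998-10-26.
Last Monday of November 1998: 1998-11-30.
Last Monday of December 1998: 1998-12-28.

1998-12-28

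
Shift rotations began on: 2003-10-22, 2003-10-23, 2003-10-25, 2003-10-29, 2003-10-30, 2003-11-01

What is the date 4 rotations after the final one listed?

2003-11-12

Every event lands on a Wednesday or Thursday or Saturday (gaps cycle 1, 2, 4, 1, 2).
So the schedule is: every Wednesday, Thursday and Saturday.
Next Wednesday: 2003-11-05.
The following Thursday is 2003-11-06.
Next Saturday: 2003-11-08.
Next Wednesday: 2003-11-12.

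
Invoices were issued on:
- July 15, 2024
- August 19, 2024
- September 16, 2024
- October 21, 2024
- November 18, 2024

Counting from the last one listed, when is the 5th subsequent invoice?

April 21, 2025

All dates are Mondays, 35, 28, 35, 28 days apart.
Specifically, the 3rd Monday of each month.
3rd Monday of December 2024: December 16, 2024.
January 2025 — 3rd Monday is January 20, 2025.
3rd Monday of February 2025: February 17, 2025.
3rd Monday of March 2025: March 17, 2025.
April 2025 — 3rd Monday is April 21, 2025.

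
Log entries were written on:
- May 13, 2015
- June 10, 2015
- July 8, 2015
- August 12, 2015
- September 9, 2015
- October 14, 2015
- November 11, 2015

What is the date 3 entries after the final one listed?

February 10, 2016

All dates are Wednesdays, 28, 28, 35, 28, 35, 28 days apart.
Specifically, the 2nd Wednesday of each month.
2nd Wednesday of December 2015: December 9, 2015.
January 2016 — 2nd Wednesday is January 13, 2016.
2nd Wednesday of February 2016: February 10, 2016.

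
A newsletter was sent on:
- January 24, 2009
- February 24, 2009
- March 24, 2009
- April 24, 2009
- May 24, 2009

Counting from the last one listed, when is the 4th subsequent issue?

September 24, 2009

Gaps: 31, 28, 31, 30 days — not constant. Every event is on the 24th of the month.
Pattern: the 24th of each month.
June 2009: June 24, 2009.
July 2009: July 24, 2009.
August 2009: August 24, 2009.
Next: September 2009 → September 24, 2009.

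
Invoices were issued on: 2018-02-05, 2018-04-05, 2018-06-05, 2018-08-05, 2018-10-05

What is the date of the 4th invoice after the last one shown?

2019-06-05

The day-of-month is always 5 (59, 61, 61, 61 days between events).
So this recurs on the 5th of every 2 months.
Next: December 2018 → 2018-12-05.
Next: February 2019 → 2019-02-05.
April 2019: 2019-04-05.
June 2019: 2019-06-05.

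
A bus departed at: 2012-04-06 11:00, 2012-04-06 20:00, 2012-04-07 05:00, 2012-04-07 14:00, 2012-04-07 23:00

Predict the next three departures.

The interval is a steady 9 hours (9, 9, 9, 9).
2012-04-07 23:00 + 9 h = 2012-04-08 08:00.
2012-04-08 08:00 + 9 h = 2012-04-08 17:00.
2012-04-08 17:00 + 9 h = 2012-04-09 02:00.

2012-04-08 08:00, 2012-04-08 17:00, 2012-04-09 02:00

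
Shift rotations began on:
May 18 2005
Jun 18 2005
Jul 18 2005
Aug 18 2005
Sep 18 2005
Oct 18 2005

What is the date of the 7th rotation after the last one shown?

May 18 2006

The day-of-month is always 18 (31, 30, 31, 31, 30 days between events).
So this recurs on the 18th of each month.
Next: November 2005 → Nov 18 2005.
December 2005: Dec 18 2005.
Next: January 2006 → Jan 18 2006.
Next: February 2006 → Feb 18 2006.
March 2006: Mar 18 2006.
April 2006: Apr 18 2006.
May 2006: May 18 2006.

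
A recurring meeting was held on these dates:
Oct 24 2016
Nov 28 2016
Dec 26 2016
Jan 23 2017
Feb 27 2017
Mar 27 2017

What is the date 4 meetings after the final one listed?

Jul 24 2017

Gaps: 35, 28, 28, 35, 28 days — a mix of 28 and 35. Every date is a Monday.
Each is the 4th Monday of its month.
4th Monday of April 2017: Apr 24 2017.
May 2017 — 4th Monday is May 22 2017.
June 2017 — 4th Monday is Jun 26 2017.
July 2017 — 4th Monday is Jul 24 2017.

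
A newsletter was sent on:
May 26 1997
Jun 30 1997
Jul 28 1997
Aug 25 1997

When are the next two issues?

Every date is a Monday; gaps 35, 28, 28 days.
Each is the last Monday of its month (at least one falls on the 29th or later, ruling out '4th Monday').
Last Monday of September 1997: Sep 29 1997.
October 1997 ends with Monday Oct 27 1997.

Sep 29 1997, Oct 27 1997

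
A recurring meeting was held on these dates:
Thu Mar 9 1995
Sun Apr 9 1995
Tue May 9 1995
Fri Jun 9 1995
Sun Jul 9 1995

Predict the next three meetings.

Wed Aug 9 1995, Sat Sep 9 1995, Mon Oct 9 1995

The day-of-month is always 9 (31, 30, 31, 30 days between events).
So this recurs on the 9th of each month.
August 1995: Wed Aug 9 1995.
Next: September 1995 → Sat Sep 9 1995.
Next: October 1995 → Mon Oct 9 1995.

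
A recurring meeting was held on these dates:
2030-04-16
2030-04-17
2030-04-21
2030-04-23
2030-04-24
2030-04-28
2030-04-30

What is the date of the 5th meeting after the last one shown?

Gaps: 1, 4, 2, 1, 4, 2 days — not constant, but cyclic with period 3.
The events fall on every Tuesday, Wednesday and Sunday.
The following Wednesday is 2030-05-01.
Next Sunday: 2030-05-05.
The following Tuesday is 2030-05-07.
The following Wednesday is 2030-05-08.
Next Sunday: 2030-05-12.

2030-05-12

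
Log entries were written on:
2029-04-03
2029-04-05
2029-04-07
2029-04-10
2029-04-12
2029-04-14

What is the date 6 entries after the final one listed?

2029-04-28

Every event lands on a Tuesday or Thursday or Saturday (gaps cycle 2, 2, 3, 2, 2).
So the schedule is: every Tuesday, Thursday and Saturday.
The following Tuesday is 2029-04-17.
The following Thursday is 2029-04-19.
The following Saturday is 2029-04-21.
Next Tuesday: 2029-04-24.
Next Thursday: 2029-04-26.
Next Saturday: 2029-04-28.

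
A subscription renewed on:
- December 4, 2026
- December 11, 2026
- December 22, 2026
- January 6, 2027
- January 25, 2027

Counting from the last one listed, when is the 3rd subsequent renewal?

Intervals are 7, 11, 15, 19 days — an arithmetic progression with common difference 4.
Next gap: 23 days. January 25, 2027 + 23 days = February 17, 2027.
Next gap: 27 days. February 17, 2027 + 27 days = March 16, 2027.
Next gap: 31 days. March 16, 2027 + 31 days = April 16, 2027.

April 16, 2027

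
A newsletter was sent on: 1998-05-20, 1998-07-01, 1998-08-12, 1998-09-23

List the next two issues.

1998-11-04, 1998-12-16

The spacing is 42, 42, 42 days — always 42 days.
1998-09-23 + 42 days = 1998-11-04.
1998-11-04 + 42 days = 1998-12-16.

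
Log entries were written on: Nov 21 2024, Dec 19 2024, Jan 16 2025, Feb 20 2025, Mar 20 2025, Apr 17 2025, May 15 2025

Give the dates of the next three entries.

These are Thursdays at 28- or 35-day spacing (28, 28, 35, 28, 28, 28).
The pattern: 3rd Thursday of the month.
June 2025 — 3rd Thursday is Jun 19 2025.
3rd Thursday of July 2025: Jul 17 2025.
August 2025 — 3rd Thursday is Aug 21 2025.

Jun 19 2025, Jul 17 2025, Aug 21 2025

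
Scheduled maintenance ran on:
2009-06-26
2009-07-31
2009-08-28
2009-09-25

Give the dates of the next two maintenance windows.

Every date is a Friday; gaps 35, 28, 28 days.
Each is the last Friday of its month (at least one falls on the 29th or later, ruling out '4th Friday').
October 2009 ends with Friday 2009-10-30.
Last Friday of November 2009: 2009-11-27.

2009-10-30, 2009-11-27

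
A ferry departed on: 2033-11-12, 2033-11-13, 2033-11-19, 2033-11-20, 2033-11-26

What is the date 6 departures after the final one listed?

Gaps: 1, 6, 1, 6 days — not constant, but cyclic with period 2.
The events fall on every Saturday and Sunday.
The following Sunday is 2033-11-27.
The following Saturday is 2033-12-03.
Next Sunday: 2033-12-04.
Next Saturday: 2033-12-10.
The following Sunday is 2033-12-11.
The following Saturday is 2033-12-17.

2033-12-17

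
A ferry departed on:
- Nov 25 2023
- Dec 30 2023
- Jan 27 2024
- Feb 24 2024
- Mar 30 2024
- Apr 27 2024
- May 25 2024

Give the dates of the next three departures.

All Saturdays; the gaps (35, 28, 28, 35, 28, 28) vary with month length.
This is the last Saturday of each month.
Last Saturday of June 2024: Jun 29 2024.
Last Saturday of July 2024: Jul 27 2024.
Last Saturday of August 2024: Aug 31 2024.

Jun 29 2024, Jul 27 2024, Aug 31 2024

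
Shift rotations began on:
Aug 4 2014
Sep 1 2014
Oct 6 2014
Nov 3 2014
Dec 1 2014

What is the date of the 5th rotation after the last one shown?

May 4 2015

These are Mondays at 28- or 35-day spacing (28, 35, 28, 28).
The pattern: 1st Monday of the month.
1st Monday of January 2015: Jan 5 2015.
1st Monday of February 2015: Feb 2 2015.
1st Monday of March 2015: Mar 2 2015.
April 2015 — 1st Monday is Apr 6 2015.
1st Monday of May 2015: May 4 2015.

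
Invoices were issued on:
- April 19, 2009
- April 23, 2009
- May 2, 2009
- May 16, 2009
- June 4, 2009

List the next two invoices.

June 28, 2009; July 27, 2009

The spacing grows by 5 each time: 4, 9, 14, 19 days.
Next gap: 24 days. June 4, 2009 + 24 days = June 28, 2009.
Next gap: 29 days. June 28, 2009 + 29 days = July 27, 2009.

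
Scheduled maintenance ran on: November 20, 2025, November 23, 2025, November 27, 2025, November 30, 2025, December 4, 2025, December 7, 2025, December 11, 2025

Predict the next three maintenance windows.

The gap pattern 3, 4, 3, 4, 3, 4 repeats every 2 events.
These are the Thursdays and Sundays of each week.
Next Sunday: December 14, 2025.
The following Thursday is December 18, 2025.
Next Sunday: December 21, 2025.

December 14, 2025; December 18, 2025; December 21, 2025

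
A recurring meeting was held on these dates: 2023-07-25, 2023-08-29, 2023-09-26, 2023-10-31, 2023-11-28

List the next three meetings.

2023-12-26, 2024-01-30, 2024-02-27

All Tuesdays; the gaps (35, 28, 35, 28) vary with month length.
This is the last Tuesday of each month.
December 2023 ends with Tuesday 2023-12-26.
Last Tuesday of January 2024: 2024-01-30.
February 2024 ends with Tuesday 2024-02-27.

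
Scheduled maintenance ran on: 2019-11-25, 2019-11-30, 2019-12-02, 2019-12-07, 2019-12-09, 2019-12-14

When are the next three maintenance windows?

Gaps: 5, 2, 5, 2, 5 days — not constant, but cyclic with period 2.
The events fall on every Monday and Saturday.
The following Monday is 2019-12-16.
The following Saturday is 2019-12-21.
Next Monday: 2019-12-23.

2019-12-16, 2019-12-21, 2019-12-23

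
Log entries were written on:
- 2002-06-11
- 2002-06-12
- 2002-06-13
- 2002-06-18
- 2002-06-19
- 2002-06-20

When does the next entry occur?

2002-06-25

Gaps: 1, 1, 5, 1, 1 days — not constant, but cyclic with period 3.
The events fall on every Tuesday, Wednesday and Thursday.
The following Tuesday is 2002-06-25.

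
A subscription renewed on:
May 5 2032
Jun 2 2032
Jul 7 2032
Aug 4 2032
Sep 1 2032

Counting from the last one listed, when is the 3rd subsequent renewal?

Gaps: 28, 35, 28, 28 days — a mix of 28 and 35. Every date is a Wednesday.
Each is the 1st Wednesday of its month.
October 2032 — 1st Wednesday is Oct 6 2032.
1st Wednesday of November 2032: Nov 3 2032.
December 2032 — 1st Wednesday is Dec 1 2032.

Dec 1 2032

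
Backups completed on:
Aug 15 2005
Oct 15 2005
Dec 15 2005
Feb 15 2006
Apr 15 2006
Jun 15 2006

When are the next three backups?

Aug 15 2006, Oct 15 2006, Dec 15 2006

Each date is the 15th; the gaps (61, 61, 62, 59, 61) track the month lengths.
The rule is the 15th of every 2 months.
August 2006: Aug 15 2006.
Next: October 2006 → Oct 15 2006.
Next: December 2006 → Dec 15 2006.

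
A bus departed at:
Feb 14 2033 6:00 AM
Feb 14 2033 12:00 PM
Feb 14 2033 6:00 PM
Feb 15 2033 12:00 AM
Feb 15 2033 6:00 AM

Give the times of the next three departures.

Spacing: 6, 6, 6, 6 h — constant 6 h.
Feb 15 2033 6:00 AM + 6 h = Feb 15 2033 12:00 PM.
Feb 15 2033 12:00 PM + 6 h = Feb 15 2033 6:00 PM.
Feb 15 2033 6:00 PM + 6 h = Feb 16 2033 12:00 AM.

Feb 15 2033 12:00 PM, Feb 15 2033 6:00 PM, Feb 16 2033 12:00 AM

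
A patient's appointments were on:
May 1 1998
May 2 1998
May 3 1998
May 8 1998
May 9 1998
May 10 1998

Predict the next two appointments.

Every event lands on a Friday or Saturday or Sunday (gaps cycle 1, 1, 5, 1, 1).
So the schedule is: every Friday, Saturday and Sunday.
Next Friday: May 15 1998.
Next Saturday: May 16 1998.

May 15 1998, May 16 1998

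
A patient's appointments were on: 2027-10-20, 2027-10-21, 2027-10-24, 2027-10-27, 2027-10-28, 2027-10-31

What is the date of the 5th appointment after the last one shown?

2027-11-11

Gaps: 1, 3, 3, 1, 3 days — not constant, but cyclic with period 3.
The events fall on every Wednesday, Thursday and Sunday.
The following Wednesday is 2027-11-03.
Next Thursday: 2027-11-04.
Next Sunday: 2027-11-07.
The following Wednesday is 2027-11-10.
Next Thursday: 2027-11-11.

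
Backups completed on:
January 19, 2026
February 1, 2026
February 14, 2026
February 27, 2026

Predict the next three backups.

March 12, 2026; March 25, 2026; April 7, 2026

Gaps between consecutive events: 13, 13, 13 days — a constant 13-day interval.
February 27, 2026 + 13 days = March 12, 2026.
March 12, 2026 + 13 days = March 25, 2026.
March 25, 2026 + 13 days = April 7, 2026.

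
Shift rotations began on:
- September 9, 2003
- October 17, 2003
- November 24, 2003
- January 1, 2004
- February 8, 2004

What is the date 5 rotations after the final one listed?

The spacing is 38, 38, 38, 38 days — always 38 days.
February 8, 2004 + 38 days = March 17, 2004.
March 17, 2004 + 38 days = April 24, 2004.
April 24, 2004 + 38 days = June 1, 2004.
June 1, 2004 + 38 days = July 9, 2004.
July 9, 2004 + 38 days = August 16, 2004.

August 16, 2004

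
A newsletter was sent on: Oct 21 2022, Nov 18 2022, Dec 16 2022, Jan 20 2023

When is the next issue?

Gaps: 28, 28, 35 days — a mix of 28 and 35. Every date is a Friday.
Each is the 3rd Friday of its month.
3rd Friday of February 2023: Feb 17 2023.

Feb 17 2023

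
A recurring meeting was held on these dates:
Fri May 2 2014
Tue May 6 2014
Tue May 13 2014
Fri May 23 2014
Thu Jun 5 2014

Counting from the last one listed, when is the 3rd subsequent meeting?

Fri Aug 1 2014

Intervals are 4, 7, 10, 13 days — an arithmetic progression with common difference 3.
Next gap: 16 days. Thu Jun 5 2014 + 16 days = Sat Jun 21 2014.
Next gap: 19 days. Sat Jun 21 2014 + 19 days = Thu Jul 10 2014.
Next gap: 22 days. Thu Jul 10 2014 + 22 days = Fri Aug 1 2014.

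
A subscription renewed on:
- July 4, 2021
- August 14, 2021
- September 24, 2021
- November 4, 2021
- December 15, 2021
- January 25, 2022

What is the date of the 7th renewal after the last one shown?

November 8, 2022

The spacing is 41, 41, 41, 41, 41 days — always 41 days.
January 25, 2022 + 41 days = March 7, 2022.
March 7, 2022 + 41 days = April 17, 2022.
April 17, 2022 + 41 days = May 28, 2022.
May 28, 2022 + 41 days = July 8, 2022.
July 8, 2022 + 41 days = August 18, 2022.
August 18, 2022 + 41 days = September 28, 2022.
September 28, 2022 + 41 days = November 8, 2022.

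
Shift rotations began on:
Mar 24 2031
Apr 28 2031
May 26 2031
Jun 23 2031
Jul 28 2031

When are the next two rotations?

Aug 25 2031, Sep 22 2031

Gaps: 35, 28, 28, 35 days — a mix of 28 and 35. Every date is a Monday.
Each is the 4th Monday of its month.
4th Monday of August 2031: Aug 25 2031.
4th Monday of September 2031: Sep 22 2031.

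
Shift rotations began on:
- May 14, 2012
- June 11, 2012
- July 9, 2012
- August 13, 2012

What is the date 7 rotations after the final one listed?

March 11, 2013

All dates are Mondays, 28, 28, 35 days apart.
Specifically, the 2nd Monday of each month.
September 2012 — 2nd Monday is September 10, 2012.
October 2012 — 2nd Monday is October 8, 2012.
November 2012 — 2nd Monday is November 12, 2012.
December 2012 — 2nd Monday is December 10, 2012.
2nd Monday of January 2013: January 14, 2013.
February 2013 — 2nd Monday is February 11, 2013.
March 2013 — 2nd Monday is March 11, 2013.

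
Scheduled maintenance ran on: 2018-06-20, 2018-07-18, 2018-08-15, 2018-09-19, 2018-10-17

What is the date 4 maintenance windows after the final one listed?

These are Wednesdays at 28- or 35-day spacing (28, 28, 35, 28).
The pattern: 3rd Wednesday of the month.
November 2018 — 3rd Wednesday is 2018-11-21.
3rd Wednesday of December 2018: 2018-12-19.
3rd Wednesday of January 2019: 2019-01-16.
3rd Wednesday of February 2019: 2019-02-20.

2019-02-20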